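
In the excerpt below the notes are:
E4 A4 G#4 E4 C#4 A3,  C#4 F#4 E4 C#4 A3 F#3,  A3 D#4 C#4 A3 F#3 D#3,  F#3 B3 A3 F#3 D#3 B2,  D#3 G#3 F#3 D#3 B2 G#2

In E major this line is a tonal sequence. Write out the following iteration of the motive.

B2 E3 D#3 B2 G#2 E2

Unit = 6 notes; the statements start on E4, C#4, A3, F#3, D#3, moving down a 3rd each time.
From B2 the diatonic shape gives B2 E3 D#3 B2 G#2 E2.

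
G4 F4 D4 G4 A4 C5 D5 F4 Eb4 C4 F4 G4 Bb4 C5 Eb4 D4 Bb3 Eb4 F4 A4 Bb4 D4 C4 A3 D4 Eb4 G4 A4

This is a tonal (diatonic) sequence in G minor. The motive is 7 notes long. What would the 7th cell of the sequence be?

Taking 7-note groups, the heads are G4, F4, Eb4, D4: the pattern moves down a 2nd.
Extending down a 2nd: C4 → Bb3 → A3.
From A3 the diatonic shape gives A3 G3 Eb3 A3 Bb3 D4 Eb4.

A3 G3 Eb3 A3 Bb3 D4 Eb4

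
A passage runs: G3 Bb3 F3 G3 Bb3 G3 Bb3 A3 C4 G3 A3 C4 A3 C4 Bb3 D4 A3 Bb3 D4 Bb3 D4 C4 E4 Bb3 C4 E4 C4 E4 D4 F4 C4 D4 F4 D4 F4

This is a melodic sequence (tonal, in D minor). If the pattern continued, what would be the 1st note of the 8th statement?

G4

With 7-note cells, note 1 of each statement runs G3, A3, Bb3, C4, D4.
Each moves up a 2nd. Continuing: E4 → F4 → G4.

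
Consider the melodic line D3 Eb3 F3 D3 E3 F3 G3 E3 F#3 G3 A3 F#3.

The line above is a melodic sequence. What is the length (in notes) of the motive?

There are 12 notes; a 4-note unit gives 3 cells:
D3 Eb3 F3 D3 | E3 F3 G3 E3 | F#3 G3 A3 F#3
Each cell is the previous one up a 2nd — so the unit is 4 notes.

4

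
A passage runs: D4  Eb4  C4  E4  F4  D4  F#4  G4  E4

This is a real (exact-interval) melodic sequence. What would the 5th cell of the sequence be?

Taking 3-note groups, the heads are D4, E4, F#4: the pattern moves up a 2nd.
Extending up a 2nd: G#4 → A#4.
From A#4 the exact shape gives A#4 B4 G#4.

A#4 B4 G#4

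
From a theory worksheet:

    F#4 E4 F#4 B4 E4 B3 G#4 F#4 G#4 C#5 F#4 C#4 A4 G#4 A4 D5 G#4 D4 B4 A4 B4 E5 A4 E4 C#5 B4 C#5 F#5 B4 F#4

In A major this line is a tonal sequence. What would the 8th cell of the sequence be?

The 6-note cells begin on F#4, G#4, A4, B4, C#5 — each up a 2nd from the last.
Extending up a 2nd: D5 → E5 → F#5.
From F#5 the diatonic shape gives F#5 E5 F#5 B5 E5 B4.

F#5 E5 F#5 B5 E5 B4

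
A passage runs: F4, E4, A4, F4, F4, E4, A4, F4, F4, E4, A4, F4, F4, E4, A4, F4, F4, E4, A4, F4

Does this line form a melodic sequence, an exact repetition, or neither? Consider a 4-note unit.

Each 4-note cell is identical (F4 E4 A4 F4), restated at the same pitch.

repetition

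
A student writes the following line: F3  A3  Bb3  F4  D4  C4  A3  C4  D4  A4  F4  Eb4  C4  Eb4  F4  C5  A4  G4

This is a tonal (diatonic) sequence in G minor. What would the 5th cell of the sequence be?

G4 Bb4 C5 G5 Eb5 D5

The 6-note cells begin on F3, A3, C4 — each up a 3rd from the last.
Continuing the starts: Eb4 → G4.
From G4 the diatonic shape gives G4 Bb4 C5 G5 Eb5 D5.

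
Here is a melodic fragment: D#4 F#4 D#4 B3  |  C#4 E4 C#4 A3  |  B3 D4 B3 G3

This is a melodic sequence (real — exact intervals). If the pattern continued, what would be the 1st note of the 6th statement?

F3

The unit is 4 notes. Position-1 pitches of the 3 shown cells: D#4, C#4, B3.
Carrying that down a 2nd forward: A3 → G3 → F3.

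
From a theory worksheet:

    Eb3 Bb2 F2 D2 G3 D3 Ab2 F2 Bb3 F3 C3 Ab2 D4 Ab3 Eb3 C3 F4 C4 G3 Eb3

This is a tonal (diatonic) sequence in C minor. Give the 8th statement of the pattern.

Taking 4-note groups, the heads are Eb3, G3, Bb3, D4, F4: the pattern moves up a 3rd.
Continuing the starts: Ab4 → C5 → Eb5.
So cell 8 is Eb5 Bb4 F4 D4.

Eb5 Bb4 F4 D4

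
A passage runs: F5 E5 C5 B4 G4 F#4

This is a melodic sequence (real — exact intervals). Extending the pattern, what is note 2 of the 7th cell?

Grouping in 2s, the 2nd note of each cell is E5, B4, F#4.
Carrying that down a 4th forward: C#4 → G#3 → D#3 → A#2.

A#2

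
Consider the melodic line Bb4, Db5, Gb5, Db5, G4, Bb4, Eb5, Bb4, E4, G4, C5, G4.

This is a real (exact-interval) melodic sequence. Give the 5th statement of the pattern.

Unit = 4 notes; the statements start on Bb4, G4, E4, moving down a 3rd each time.
Carrying on: C#4 → A#3.
From A#3 the exact shape gives A#3 C#4 F#4 C#4.

A#3 C#4 F#4 C#4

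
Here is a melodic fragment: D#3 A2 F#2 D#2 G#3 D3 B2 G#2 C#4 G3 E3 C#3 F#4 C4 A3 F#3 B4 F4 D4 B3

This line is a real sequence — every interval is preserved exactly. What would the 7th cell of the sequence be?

Taking 4-note groups, the heads are D#3, G#3, C#4, F#4, B4: the pattern moves up a 4th.
Continuing the starts: E5 → A5.
From A5 the exact shape gives A5 Eb5 C5 A4.

A5 Eb5 C5 A4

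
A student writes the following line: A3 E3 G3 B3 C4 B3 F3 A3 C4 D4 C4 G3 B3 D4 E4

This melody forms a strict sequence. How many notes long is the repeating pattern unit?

There are 15 notes; a 5-note unit gives 3 cells:
A3 E3 G3 B3 C4 | B3 F3 A3 C4 D4 | C4 G3 B3 D4 E4
That's a consistent up a 2nd shift per cell, and no other grouping gives one.

5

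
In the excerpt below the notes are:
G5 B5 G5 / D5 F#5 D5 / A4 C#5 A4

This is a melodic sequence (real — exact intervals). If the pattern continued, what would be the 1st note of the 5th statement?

Grouping in 3s, the 1st note of each cell is G5, D5, A4.
Extending down a 4th: E4 → B3.

B3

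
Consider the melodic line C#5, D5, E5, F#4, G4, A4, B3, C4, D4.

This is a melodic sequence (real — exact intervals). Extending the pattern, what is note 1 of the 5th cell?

The unit is 3 notes. Position-1 pitches of the 3 shown cells: C#5, F#4, B3.
Each moves down a 5th. Continuing: E3 → A2.

A2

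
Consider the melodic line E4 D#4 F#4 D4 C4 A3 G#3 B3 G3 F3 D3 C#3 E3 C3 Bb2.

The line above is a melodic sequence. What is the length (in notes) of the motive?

5

There are 15 notes; a 5-note unit gives 3 cells:
E4 D#4 F#4 D4 C4 | A3 G#3 B3 G3 F3 | D3 C#3 E3 C3 Bb2
Each cell is the previous one down a 5th — so the unit is 5 notes.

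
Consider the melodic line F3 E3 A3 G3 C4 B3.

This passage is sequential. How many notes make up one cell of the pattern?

2

There are 6 notes; a 2-note unit gives 3 cells:
F3 E3 | A3 G3 | C4 B3
Each cell is the previous one up a 3rd — so the unit is 2 notes.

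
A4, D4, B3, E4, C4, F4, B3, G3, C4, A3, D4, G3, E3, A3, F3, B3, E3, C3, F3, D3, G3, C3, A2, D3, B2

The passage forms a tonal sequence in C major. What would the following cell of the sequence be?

E3 A2 F2 B2 G2

With a 5-note motive the entries are A4, F4, D4, B3, G3, each down a 3rd from the previous.
So cell 6 is E3 A2 F2 B2 G2.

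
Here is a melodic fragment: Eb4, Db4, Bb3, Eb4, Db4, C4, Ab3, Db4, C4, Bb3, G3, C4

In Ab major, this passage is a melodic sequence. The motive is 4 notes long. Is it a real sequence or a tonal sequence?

tonal

Every note is diatonic to Ab major.
Cell 1 has -2 semitones from note 1 to 2, but cell 2 has -1 — the interval quality changes while the contour stays the same, which is the hallmark of a tonal sequence.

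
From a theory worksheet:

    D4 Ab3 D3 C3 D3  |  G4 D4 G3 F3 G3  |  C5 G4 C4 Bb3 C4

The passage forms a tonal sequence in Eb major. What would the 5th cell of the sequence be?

Bb5 F5 Bb4 Ab4 Bb4

Unit = 5 notes; the statements start on D4, G4, C5, moving up a 4th each time.
Extending up a 4th: F5 → Bb5.
So cell 5 is Bb5 F5 Bb4 Ab4 Bb4.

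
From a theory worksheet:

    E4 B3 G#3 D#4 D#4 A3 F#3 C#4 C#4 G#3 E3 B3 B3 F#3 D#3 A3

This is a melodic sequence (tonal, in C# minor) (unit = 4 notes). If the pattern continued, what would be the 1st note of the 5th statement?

A3

Grouping in 4s, the 1st note of each cell is E4, D#4, C#4, B3.
From B3, down a 2nd gives A3.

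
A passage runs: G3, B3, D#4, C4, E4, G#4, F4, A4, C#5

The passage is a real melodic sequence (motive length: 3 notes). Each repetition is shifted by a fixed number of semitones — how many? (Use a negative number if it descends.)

5

Unit = 3 notes; the statements start on G3, C4, F4, moving up a 4th each time.
Counting half-steps from G3 to C4: 5.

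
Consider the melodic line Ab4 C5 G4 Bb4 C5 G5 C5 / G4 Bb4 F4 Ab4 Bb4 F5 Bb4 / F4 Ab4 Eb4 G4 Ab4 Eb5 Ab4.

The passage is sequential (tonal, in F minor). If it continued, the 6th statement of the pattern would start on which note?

Taking 7-note groups, the heads are Ab4, G4, F4: the pattern moves down a 2nd.
Continuing: Eb4 → Db4 → C4. Statement 6 starts on C4.

C4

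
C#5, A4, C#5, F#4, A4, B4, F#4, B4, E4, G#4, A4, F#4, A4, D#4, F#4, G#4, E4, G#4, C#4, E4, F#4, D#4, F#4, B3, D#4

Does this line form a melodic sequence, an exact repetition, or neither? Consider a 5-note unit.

Note 2 of cell 2 is F#4; if this were a sequence it would be G#4. No unit length gives a consistent transposition pattern.

neither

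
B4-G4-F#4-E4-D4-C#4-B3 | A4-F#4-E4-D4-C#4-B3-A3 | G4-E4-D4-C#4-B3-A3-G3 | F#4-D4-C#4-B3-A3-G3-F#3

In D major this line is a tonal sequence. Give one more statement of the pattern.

With a 7-note motive the entries are B4, A4, G4, F#4, each down a 2nd from the previous.
Statement 5 starts on E4 and keeps the same diatonic contour: E4 C#4 B3 A3 G3 F#3 E3.

E4 C#4 B3 A3 G3 F#3 E3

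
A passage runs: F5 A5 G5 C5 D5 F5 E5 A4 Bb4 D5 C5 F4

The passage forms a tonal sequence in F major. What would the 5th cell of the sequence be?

Taking 4-note groups, the heads are F5, D5, Bb4: the pattern moves down a 3rd.
Extending down a 3rd: G4 → E4.
Statement 5 starts on E4 and keeps the same diatonic contour: E4 G4 F4 Bb3.

E4 G4 F4 Bb3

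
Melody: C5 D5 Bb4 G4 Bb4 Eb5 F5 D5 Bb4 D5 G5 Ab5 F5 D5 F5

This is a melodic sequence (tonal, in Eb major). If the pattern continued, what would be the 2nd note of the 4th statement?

The unit is 5 notes. Position-2 pitches of the 3 shown cells: D5, F5, Ab5.
From Ab5, up a 3rd gives C6.

C6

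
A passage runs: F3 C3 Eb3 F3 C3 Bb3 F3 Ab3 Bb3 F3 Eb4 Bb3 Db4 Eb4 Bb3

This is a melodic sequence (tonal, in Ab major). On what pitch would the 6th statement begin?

With a 5-note motive the entries are F3, Bb3, Eb4, each up a 4th from the previous.
Extending the heads up a 4th: Ab4 → Db5 → G5.

G5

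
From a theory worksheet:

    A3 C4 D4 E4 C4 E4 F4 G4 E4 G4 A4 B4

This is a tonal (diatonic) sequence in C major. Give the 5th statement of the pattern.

B4 D5 E5 F5

Unit = 4 notes; the statements start on A3, C4, E4, moving up a 3rd each time.
Carrying on: G4 → B4.
So cell 5 is B4 D5 E5 F5.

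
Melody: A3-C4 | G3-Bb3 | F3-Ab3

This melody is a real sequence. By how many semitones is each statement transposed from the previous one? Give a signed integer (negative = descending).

-2

Unit = 2 notes; the statements start on A3, G3, F3, moving down a 2nd each time.
Counting half-steps from A3 to G3: -2.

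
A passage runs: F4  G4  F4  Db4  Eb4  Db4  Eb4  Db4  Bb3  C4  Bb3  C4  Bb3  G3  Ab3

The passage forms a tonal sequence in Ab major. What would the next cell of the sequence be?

With a 5-note motive the entries are F4, Db4, Bb3, each down a 3rd from the previous.
Statement 4 starts on G3 and keeps the same diatonic contour: G3 Ab3 G3 Eb3 F3.

G3 Ab3 G3 Eb3 F3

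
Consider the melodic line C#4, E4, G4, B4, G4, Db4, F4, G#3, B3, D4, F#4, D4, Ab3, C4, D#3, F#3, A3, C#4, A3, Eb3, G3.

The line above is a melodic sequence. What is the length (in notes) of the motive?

There are 21 notes; a 7-note unit gives 3 cells:
C#4 E4 G4 B4 G4 Db4 F4 | G#3 B3 D4 F#4 D4 Ab3 C4 | D#3 F#3 A3 C#4 A3 Eb3 G3
That's a consistent down a 4th shift per cell, and no other grouping gives one.

7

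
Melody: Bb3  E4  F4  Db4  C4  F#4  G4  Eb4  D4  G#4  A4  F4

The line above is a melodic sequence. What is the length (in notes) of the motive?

12 notes total. Splitting into 3 groups of 4:
Bb3 E4 F4 Db4 | C4 F#4 G4 Eb4 | D4 G#4 A4 F4
That's a consistent up a 2nd shift per cell, and no other grouping gives one.

4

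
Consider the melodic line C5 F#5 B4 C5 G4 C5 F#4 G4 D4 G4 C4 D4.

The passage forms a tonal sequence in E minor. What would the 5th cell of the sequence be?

With a 4-note motive the entries are C5, G4, D4, each down a 4th from the previous.
Continuing the starts: A3 → E3.
Statement 5 starts on E3 and keeps the same diatonic contour: E3 A3 D3 E3.

E3 A3 D3 E3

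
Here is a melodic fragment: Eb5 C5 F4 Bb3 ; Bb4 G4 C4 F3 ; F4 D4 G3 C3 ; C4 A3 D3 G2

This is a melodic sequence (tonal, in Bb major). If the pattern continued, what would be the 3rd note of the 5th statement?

With 4-note cells, note 3 of each statement runs F4, C4, G3, D3.
Each moves down a 4th; the next is A2.

A2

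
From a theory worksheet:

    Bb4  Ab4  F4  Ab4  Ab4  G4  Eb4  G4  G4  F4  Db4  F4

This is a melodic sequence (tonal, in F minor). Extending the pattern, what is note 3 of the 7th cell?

G3

Grouping in 4s, the 3rd note of each cell is F4, Eb4, Db4.
Carrying that down a 2nd forward: C4 → Bb3 → Ab3 → G3.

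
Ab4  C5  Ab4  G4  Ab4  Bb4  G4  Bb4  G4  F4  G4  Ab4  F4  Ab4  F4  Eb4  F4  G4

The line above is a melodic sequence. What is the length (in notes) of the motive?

6

18 notes total. Splitting into 3 groups of 6:
Ab4 C5 Ab4 G4 Ab4 Bb4 | G4 Bb4 G4 F4 G4 Ab4 | F4 Ab4 F4 Eb4 F4 G4
That's a consistent down a 2nd shift per cell, and no other grouping gives one.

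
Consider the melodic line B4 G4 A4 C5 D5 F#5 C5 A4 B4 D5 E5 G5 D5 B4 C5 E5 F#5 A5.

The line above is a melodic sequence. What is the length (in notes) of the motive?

18 notes total. Splitting into 3 groups of 6:
B4 G4 A4 C5 D5 F#5 | C5 A4 B4 D5 E5 G5 | D5 B4 C5 E5 F#5 A5
Every group is a transposition up a 2nd of the one before; no shorter unit works.

6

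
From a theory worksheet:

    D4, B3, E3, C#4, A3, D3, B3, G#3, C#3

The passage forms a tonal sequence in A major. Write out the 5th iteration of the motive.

With a 3-note motive the entries are D4, C#4, B3, each down a 2nd from the previous.
Continuing the starts: A3 → G#3.
From G#3 the diatonic shape gives G#3 E3 A2.

G#3 E3 A2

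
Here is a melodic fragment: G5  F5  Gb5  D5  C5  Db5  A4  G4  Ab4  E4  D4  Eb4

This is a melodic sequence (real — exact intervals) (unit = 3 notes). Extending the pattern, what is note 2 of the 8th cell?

The unit is 3 notes. Position-2 pitches of the 4 shown cells: F5, C5, G4, D4.
Carrying that down a 4th forward: A3 → E3 → B2 → F#2.

F#2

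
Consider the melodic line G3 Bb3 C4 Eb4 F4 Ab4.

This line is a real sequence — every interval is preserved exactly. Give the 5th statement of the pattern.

Unit = 2 notes; the statements start on G3, C4, F4, moving up a 4th each time.
Carrying on: Bb4 → Eb5.
So cell 5 is Eb5 Gb5.

Eb5 Gb5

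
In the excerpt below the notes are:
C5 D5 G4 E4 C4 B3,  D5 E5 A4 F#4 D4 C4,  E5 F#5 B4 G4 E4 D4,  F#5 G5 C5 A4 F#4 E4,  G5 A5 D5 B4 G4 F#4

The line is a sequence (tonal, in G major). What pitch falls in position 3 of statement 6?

Grouping in 6s, the 3rd note of each cell is G4, A4, B4, C5, D5.
One more up a 2nd gives E5.

E5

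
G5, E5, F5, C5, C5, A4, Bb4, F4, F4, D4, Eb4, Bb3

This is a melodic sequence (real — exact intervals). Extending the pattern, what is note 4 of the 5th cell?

The unit is 4 notes. Position-4 pitches of the 3 shown cells: C5, F4, Bb3.
Each moves down a 5th. Continuing: Eb3 → Ab2.

Ab2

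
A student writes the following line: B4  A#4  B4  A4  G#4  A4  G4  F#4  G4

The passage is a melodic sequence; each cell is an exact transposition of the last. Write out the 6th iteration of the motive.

The 3-note cells begin on B4, A4, G4 — each down a 2nd from the last.
Extending down a 2nd: F4 → Eb4 → Db4.
So cell 6 is Db4 C4 Db4.

Db4 C4 Db4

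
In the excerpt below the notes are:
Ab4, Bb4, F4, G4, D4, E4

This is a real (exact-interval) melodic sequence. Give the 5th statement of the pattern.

Taking 2-note groups, the heads are Ab4, F4, D4: the pattern moves down a 3rd.
Continuing the starts: B3 → G#3.
From G#3 the exact shape gives G#3 A#3.

G#3 A#3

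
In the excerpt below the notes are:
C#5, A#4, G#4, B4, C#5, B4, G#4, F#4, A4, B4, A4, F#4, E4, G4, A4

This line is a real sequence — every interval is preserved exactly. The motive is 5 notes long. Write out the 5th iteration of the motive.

Taking 5-note groups, the heads are C#5, B4, A4: the pattern moves down a 2nd.
Carrying on: G4 → F4.
Statement 5 starts on F4 and keeps the same exact contour: F4 D4 C4 Eb4 F4.

F4 D4 C4 Eb4 F4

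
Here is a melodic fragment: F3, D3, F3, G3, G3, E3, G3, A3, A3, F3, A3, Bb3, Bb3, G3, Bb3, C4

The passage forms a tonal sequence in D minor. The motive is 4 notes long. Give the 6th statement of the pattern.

Unit = 4 notes; the statements start on F3, G3, A3, Bb3, moving up a 2nd each time.
Carrying on: C4 → D4.
Statement 6 starts on D4 and keeps the same diatonic contour: D4 Bb3 D4 E4.

D4 Bb3 D4 E4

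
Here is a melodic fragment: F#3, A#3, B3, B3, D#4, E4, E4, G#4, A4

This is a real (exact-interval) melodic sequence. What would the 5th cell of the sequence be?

D5 F#5 G5

The 3-note cells begin on F#3, B3, E4 — each up a 4th from the last.
Continuing the starts: A4 → D5.
So cell 5 is D5 F#5 G5.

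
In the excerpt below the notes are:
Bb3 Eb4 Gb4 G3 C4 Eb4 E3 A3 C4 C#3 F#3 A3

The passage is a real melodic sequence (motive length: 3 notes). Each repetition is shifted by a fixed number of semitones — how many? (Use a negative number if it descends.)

-3

Unit = 3 notes; the statements start on Bb3, G3, E3, C#3, moving down a 3rd each time.
Bb3 to G3 spans -3 semitones.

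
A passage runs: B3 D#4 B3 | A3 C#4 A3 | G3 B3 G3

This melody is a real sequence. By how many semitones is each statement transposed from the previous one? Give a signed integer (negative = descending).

With a 3-note motive the entries are B3, A3, G3, each down a 2nd from the previous.
B3→A3 is 57 − 59 = -2 semitones.

-2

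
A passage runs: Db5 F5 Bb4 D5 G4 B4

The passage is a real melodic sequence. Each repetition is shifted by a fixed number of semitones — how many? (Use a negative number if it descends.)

The 2-note cells begin on Db5, Bb4, G4 — each down a 3rd from the last.
Counting half-steps from Db5 to Bb4: -3.

-3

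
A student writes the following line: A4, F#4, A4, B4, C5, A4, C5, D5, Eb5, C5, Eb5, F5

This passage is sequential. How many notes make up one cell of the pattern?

There are 12 notes; a 4-note unit gives 3 cells:
A4 F#4 A4 B4 | C5 A4 C5 D5 | Eb5 C5 Eb5 F5
Every group is a transposition up a 3rd of the one before; no shorter unit works.

4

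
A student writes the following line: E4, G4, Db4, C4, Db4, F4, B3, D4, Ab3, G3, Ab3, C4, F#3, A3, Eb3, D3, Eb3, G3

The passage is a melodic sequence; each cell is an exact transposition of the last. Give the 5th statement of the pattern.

Taking 6-note groups, the heads are E4, B3, F#3: the pattern moves down a 4th.
Continuing the starts: C#3 → G#2.
Statement 5 starts on G#2 and keeps the same exact contour: G#2 B2 F2 E2 F2 A2.

G#2 B2 F2 E2 F2 A2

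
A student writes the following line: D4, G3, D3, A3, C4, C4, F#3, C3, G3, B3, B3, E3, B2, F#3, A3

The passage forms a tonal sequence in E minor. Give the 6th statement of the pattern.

Unit = 5 notes; the statements start on D4, C4, B3, moving down a 2nd each time.
Continuing the starts: A3 → G3 → F#3.
From F#3 the diatonic shape gives F#3 B2 F#2 C3 E3.

F#3 B2 F#2 C3 E3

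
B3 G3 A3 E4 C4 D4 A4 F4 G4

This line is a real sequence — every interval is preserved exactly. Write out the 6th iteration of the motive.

The 3-note cells begin on B3, E4, A4 — each up a 4th from the last.
Carrying on: D5 → G5 → C6.
So cell 6 is C6 Ab5 Bb5.

C6 Ab5 Bb5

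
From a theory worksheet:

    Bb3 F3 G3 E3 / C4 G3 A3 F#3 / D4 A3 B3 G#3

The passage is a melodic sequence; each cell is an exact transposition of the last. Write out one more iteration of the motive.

With a 4-note motive the entries are Bb3, C4, D4, each up a 2nd from the previous.
From E4 the exact shape gives E4 B3 C#4 A#3.

E4 B3 C#4 A#3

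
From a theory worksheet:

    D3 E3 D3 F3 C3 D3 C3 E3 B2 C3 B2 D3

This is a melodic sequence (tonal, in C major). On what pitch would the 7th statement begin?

With a 4-note motive the entries are D3, C3, B2, each down a 2nd from the previous.
Extending the heads down a 2nd: A2 → G2 → F2 → E2.

E2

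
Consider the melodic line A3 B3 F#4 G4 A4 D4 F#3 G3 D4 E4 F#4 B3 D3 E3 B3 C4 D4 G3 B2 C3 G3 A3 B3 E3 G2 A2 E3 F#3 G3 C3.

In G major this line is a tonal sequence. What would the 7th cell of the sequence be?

With a 6-note motive the entries are A3, F#3, D3, B2, G2, each down a 3rd from the previous.
Carrying on: E2 → C2.
So cell 7 is C2 D2 A2 B2 C3 F#2.

C2 D2 A2 B2 C3 F#2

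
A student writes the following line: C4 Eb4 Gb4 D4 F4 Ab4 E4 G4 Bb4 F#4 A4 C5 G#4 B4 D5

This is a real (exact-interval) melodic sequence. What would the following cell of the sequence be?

Taking 3-note groups, the heads are C4, D4, E4, F#4, G#4: the pattern moves up a 2nd.
Statement 6 starts on A#4 and keeps the same exact contour: A#4 C#5 E5.

A#4 C#5 E5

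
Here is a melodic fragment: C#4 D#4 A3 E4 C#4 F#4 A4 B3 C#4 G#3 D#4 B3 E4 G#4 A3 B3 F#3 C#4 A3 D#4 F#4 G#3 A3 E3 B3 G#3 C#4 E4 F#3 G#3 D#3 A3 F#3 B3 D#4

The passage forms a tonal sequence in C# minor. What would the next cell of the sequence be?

E3 F#3 C#3 G#3 E3 A3 C#4

The 7-note cells begin on C#4, B3, A3, G#3, F#3 — each down a 2nd from the last.
From E3 the diatonic shape gives E3 F#3 C#3 G#3 E3 A3 C#4.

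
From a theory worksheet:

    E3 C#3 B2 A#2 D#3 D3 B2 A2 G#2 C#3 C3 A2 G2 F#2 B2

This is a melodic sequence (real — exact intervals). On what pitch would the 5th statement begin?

Ab2

Unit = 5 notes; the statements start on E3, D3, C3, moving down a 2nd each time.
Continuing: Bb2 → Ab2. Statement 5 starts on Ab2.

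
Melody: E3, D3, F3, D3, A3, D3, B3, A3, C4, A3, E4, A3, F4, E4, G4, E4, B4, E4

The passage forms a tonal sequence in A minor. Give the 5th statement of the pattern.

With a 6-note motive the entries are E3, B3, F4, each up a 5th from the previous.
Continuing the starts: C5 → G5.
So cell 5 is G5 F5 A5 F5 C6 F5.

G5 F5 A5 F5 C6 F5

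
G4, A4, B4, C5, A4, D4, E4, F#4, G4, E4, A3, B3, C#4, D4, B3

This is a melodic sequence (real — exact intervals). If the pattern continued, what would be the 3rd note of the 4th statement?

G#3

Grouping in 5s, the 3rd note of each cell is B4, F#4, C#4.
From C#4, down a 4th gives G#3.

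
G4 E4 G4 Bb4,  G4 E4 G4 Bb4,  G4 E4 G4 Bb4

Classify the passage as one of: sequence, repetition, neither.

Each 4-note cell is identical (G4 E4 G4 Bb4), restated at the same pitch.

repetition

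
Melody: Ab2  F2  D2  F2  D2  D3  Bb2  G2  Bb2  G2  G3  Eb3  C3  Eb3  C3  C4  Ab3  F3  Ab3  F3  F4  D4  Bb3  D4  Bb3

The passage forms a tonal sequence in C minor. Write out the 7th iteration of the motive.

Eb5 C5 Ab4 C5 Ab4

With a 5-note motive the entries are Ab2, D3, G3, C4, F4, each up a 4th from the previous.
Continuing the starts: Bb4 → Eb5.
From Eb5 the diatonic shape gives Eb5 C5 Ab4 C5 Ab4.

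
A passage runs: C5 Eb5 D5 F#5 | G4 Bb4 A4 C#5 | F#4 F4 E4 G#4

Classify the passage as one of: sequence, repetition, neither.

Note 1 of cell 3 is F#4; if this were a sequence it would be D4. No unit length gives a consistent transposition pattern.

neither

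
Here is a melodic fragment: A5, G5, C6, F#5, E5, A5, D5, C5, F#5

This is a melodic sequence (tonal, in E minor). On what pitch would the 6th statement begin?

E4

Taking 3-note groups, the heads are A5, F#5, D5: the pattern moves down a 3rd.
Extending the heads down a 3rd: B4 → G4 → E4.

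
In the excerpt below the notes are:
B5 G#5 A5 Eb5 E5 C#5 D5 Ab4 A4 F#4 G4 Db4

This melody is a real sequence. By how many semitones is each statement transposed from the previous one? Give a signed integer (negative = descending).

Unit = 4 notes; the statements start on B5, E5, A4, moving down a 5th each time.
B5→E5 is 76 − 83 = -7 semitones.

-7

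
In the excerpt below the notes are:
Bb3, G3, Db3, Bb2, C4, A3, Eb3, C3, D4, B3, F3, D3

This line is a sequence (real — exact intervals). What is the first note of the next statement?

The 4-note cells begin on Bb3, C4, D4 — each up a 2nd from the last.
The next head, up a 2nd from D4, is E4.

E4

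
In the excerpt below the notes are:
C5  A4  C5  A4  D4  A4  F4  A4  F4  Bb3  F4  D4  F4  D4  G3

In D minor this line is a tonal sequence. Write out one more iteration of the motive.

D4 Bb3 D4 Bb3 E3

The 5-note cells begin on C5, A4, F4 — each down a 3rd from the last.
Statement 4 starts on D4 and keeps the same diatonic contour: D4 Bb3 D4 Bb3 E3.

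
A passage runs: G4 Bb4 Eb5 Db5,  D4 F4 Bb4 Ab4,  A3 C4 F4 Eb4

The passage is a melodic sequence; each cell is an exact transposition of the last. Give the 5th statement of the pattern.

B2 D3 G3 F3

With a 4-note motive the entries are G4, D4, A3, each down a 4th from the previous.
Carrying on: E3 → B2.
So cell 5 is B2 D3 G3 F3.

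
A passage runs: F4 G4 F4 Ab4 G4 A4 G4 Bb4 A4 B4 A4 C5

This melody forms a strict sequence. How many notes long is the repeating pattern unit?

12 notes total. Splitting into 3 groups of 4:
F4 G4 F4 Ab4 | G4 A4 G4 Bb4 | A4 B4 A4 C5
That's a consistent up a 2nd shift per cell, and no other grouping gives one.

4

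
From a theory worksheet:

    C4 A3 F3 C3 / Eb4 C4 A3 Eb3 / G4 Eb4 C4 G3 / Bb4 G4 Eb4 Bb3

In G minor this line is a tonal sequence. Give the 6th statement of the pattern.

With a 4-note motive the entries are C4, Eb4, G4, Bb4, each up a 3rd from the previous.
Carrying on: D5 → F5.
Statement 6 starts on F5 and keeps the same diatonic contour: F5 D5 Bb4 F4.

F5 D5 Bb4 F4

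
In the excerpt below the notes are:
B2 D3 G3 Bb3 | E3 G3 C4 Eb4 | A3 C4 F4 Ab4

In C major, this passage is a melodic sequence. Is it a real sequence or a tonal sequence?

real

Each cell has the same semitone pattern (3, 5, 3) — intervals are preserved exactly.
And Bb3 lies outside C major, so the sequence is real rather than tonal.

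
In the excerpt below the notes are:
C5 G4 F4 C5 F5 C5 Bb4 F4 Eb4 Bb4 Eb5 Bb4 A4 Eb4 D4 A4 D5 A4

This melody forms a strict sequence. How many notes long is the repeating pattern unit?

6

Try groups of 6 (3 cells in 18 notes):
C5 G4 F4 C5 F5 C5 | Bb4 F4 Eb4 Bb4 Eb5 Bb4 | A4 Eb4 D4 A4 D5 A4
That's a consistent down a 2nd shift per cell, and no other grouping gives one.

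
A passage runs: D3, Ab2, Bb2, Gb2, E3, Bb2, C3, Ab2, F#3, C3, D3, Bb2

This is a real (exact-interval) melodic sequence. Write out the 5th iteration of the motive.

The 4-note cells begin on D3, E3, F#3 — each up a 2nd from the last.
Extending up a 2nd: G#3 → A#3.
So cell 5 is A#3 E3 F#3 D3.

A#3 E3 F#3 D3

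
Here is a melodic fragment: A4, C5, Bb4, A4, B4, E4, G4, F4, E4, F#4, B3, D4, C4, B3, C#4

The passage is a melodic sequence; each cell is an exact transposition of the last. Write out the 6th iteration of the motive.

G#2 B2 A2 G#2 A#2

The 5-note cells begin on A4, E4, B3 — each down a 4th from the last.
Continuing the starts: F#3 → C#3 → G#2.
From G#2 the exact shape gives G#2 B2 A2 G#2 A#2.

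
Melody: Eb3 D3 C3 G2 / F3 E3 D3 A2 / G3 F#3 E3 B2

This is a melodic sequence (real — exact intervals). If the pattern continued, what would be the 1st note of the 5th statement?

Grouping in 4s, the 1st note of each cell is Eb3, F3, G3.
Carrying that up a 2nd forward: A3 → B3.

B3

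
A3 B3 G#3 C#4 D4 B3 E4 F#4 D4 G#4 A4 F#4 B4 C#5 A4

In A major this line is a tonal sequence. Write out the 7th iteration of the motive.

F#5 G#5 E5

Taking 3-note groups, the heads are A3, C#4, E4, G#4, B4: the pattern moves up a 3rd.
Extending up a 3rd: D5 → F#5.
Statement 7 starts on F#5 and keeps the same diatonic contour: F#5 G#5 E5.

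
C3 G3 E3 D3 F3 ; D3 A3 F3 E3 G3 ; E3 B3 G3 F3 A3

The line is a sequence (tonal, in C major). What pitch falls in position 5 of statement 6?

D4

Grouping in 5s, the 5th note of each cell is F3, G3, A3.
Extending up a 2nd: B3 → C4 → D4.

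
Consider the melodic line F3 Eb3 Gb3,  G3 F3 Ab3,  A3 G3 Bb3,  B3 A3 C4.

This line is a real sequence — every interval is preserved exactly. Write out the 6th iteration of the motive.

Unit = 3 notes; the statements start on F3, G3, A3, B3, moving up a 2nd each time.
Extending up a 2nd: C#4 → D#4.
So cell 6 is D#4 C#4 E4.

D#4 C#4 E4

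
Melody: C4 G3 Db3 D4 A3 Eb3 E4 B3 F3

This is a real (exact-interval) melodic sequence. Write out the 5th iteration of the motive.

G#4 D#4 A3

Taking 3-note groups, the heads are C4, D4, E4: the pattern moves up a 2nd.
Carrying on: F#4 → G#4.
Statement 5 starts on G#4 and keeps the same exact contour: G#4 D#4 A3.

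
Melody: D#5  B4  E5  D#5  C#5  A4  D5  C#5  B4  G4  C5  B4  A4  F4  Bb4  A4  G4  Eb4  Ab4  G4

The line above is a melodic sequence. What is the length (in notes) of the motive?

4

There are 20 notes; a 4-note unit gives 5 cells:
D#5 B4 E5 D#5 | C#5 A4 D5 C#5 | B4 G4 C5 B4 | A4 F4 Bb4 A4 | G4 Eb4 Ab4 G4
Every group is a transposition down a 2nd of the one before; no shorter unit works.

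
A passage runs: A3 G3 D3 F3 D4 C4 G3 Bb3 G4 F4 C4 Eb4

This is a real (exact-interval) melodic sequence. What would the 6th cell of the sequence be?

The 4-note cells begin on A3, D4, G4 — each up a 4th from the last.
Carrying on: C5 → F5 → Bb5.
Statement 6 starts on Bb5 and keeps the same exact contour: Bb5 Ab5 Eb5 Gb5.

Bb5 Ab5 Eb5 Gb5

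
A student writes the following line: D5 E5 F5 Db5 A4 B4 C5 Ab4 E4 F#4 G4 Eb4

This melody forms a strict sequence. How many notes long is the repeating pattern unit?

There are 12 notes; a 4-note unit gives 3 cells:
D5 E5 F5 Db5 | A4 B4 C5 Ab4 | E4 F#4 G4 Eb4
That's a consistent down a 4th shift per cell, and no other grouping gives one.

4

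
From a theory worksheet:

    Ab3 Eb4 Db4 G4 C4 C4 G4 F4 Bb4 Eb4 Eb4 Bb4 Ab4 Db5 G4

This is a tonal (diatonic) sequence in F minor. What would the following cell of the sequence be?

Taking 5-note groups, the heads are Ab3, C4, Eb4: the pattern moves up a 3rd.
So cell 4 is G4 Db5 C5 F5 Bb4.

G4 Db5 C5 F5 Bb4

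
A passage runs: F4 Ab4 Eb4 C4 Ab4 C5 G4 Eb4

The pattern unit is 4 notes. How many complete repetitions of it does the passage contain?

2

8 notes in groups of 4 gives 8/4 = 2 statements.
Starts: F4, Ab4 — each up a 3rd.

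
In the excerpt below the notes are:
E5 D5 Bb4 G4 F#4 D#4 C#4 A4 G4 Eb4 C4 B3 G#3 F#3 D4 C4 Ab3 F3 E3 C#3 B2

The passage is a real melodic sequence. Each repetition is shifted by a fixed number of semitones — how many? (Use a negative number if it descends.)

-7

With a 7-note motive the entries are E5, A4, D4, each down a 5th from the previous.
Counting half-steps from E5 to A4: -7.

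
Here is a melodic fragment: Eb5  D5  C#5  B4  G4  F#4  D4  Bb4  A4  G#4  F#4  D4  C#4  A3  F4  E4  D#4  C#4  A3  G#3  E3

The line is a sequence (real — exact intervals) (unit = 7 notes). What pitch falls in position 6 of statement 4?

The unit is 7 notes. Position-6 pitches of the 3 shown cells: F#4, C#4, G#3.
One more down a 4th gives D#3.

D#3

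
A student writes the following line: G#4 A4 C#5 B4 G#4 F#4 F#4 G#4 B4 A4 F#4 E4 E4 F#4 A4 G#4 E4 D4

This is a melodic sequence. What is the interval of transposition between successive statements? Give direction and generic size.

Taking 6-note groups, the heads are G#4, F#4, E4: the pattern moves down a 2nd.
From G#4 to F#4: down a 2nd.

down a 2nd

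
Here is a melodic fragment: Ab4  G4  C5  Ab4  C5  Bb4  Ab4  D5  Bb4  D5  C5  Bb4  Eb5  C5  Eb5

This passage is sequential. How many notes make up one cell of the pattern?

There are 15 notes; a 5-note unit gives 3 cells:
Ab4 G4 C5 Ab4 C5 | Bb4 Ab4 D5 Bb4 D5 | C5 Bb4 Eb5 C5 Eb5
Each cell is the previous one up a 2nd — so the unit is 5 notes.

5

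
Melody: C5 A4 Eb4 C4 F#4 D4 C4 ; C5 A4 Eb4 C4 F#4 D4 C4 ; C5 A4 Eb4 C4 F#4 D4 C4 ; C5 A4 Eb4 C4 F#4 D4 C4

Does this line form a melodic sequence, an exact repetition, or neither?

repetition

Each 7-note cell is identical (C5 A4 Eb4 C4 F#4 D4 C4), restated at the same pitch.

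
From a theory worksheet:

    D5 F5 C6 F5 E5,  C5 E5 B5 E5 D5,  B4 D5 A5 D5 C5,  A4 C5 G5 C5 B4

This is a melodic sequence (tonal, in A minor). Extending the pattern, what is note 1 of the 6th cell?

Grouping in 5s, the 1st note of each cell is D5, C5, B4, A4.
Extending down a 2nd: G4 → F4.

F4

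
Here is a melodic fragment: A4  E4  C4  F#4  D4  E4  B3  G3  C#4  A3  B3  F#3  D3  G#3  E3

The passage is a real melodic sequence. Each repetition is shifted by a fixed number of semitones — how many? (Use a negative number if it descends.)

The 5-note cells begin on A4, E4, B3 — each down a 4th from the last.
A4→E4 is 64 − 69 = -5 semitones.

-5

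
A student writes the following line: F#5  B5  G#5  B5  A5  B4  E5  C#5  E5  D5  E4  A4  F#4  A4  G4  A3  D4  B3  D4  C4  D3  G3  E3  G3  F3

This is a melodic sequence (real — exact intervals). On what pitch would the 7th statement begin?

C2

With a 5-note motive the entries are F#5, B4, E4, A3, D3, each down a 5th from the previous.
Continuing: G2 → C2. Statement 7 starts on C2.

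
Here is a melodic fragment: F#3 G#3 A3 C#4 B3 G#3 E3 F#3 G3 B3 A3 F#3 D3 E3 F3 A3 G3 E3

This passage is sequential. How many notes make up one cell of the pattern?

6

There are 18 notes; a 6-note unit gives 3 cells:
F#3 G#3 A3 C#4 B3 G#3 | E3 F#3 G3 B3 A3 F#3 | D3 E3 F3 A3 G3 E3
Each cell is the previous one down a 2nd — so the unit is 6 notes.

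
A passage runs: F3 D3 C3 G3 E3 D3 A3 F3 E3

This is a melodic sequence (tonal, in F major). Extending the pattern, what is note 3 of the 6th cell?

A3

With 3-note cells, note 3 of each statement runs C3, D3, E3.
Each moves up a 2nd. Continuing: F3 → G3 → A3.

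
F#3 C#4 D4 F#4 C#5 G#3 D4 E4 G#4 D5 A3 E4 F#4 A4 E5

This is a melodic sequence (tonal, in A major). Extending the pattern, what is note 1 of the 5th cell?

C#4

The unit is 5 notes. Position-1 pitches of the 3 shown cells: F#3, G#3, A3.
Extending up a 2nd: B3 → C#4.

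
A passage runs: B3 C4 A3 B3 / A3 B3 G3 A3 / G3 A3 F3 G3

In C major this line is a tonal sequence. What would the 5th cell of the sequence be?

E3 F3 D3 E3

The 4-note cells begin on B3, A3, G3 — each down a 2nd from the last.
Extending down a 2nd: F3 → E3.
Statement 5 starts on E3 and keeps the same diatonic contour: E3 F3 D3 E3.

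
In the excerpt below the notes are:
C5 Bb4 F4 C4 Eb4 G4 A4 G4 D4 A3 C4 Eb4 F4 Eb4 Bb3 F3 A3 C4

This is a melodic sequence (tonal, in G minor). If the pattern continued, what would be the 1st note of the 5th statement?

Bb3

The unit is 6 notes. Position-1 pitches of the 3 shown cells: C5, A4, F4.
Each moves down a 3rd. Continuing: D4 → Bb3.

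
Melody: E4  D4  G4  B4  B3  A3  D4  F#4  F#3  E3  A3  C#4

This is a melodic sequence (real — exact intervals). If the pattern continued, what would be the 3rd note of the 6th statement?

Grouping in 4s, the 3rd note of each cell is G4, D4, A3.
Carrying that down a 4th forward: E3 → B2 → F#2.

F#2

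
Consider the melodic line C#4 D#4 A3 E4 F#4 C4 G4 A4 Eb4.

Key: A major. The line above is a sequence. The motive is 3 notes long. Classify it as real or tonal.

real

Each cell has the same semitone pattern (2, -6) — intervals are preserved exactly.
And D#4 lies outside A major, so the sequence is real rather than tonal.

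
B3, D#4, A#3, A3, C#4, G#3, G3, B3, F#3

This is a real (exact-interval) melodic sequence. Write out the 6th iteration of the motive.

Db3 F3 C3

Taking 3-note groups, the heads are B3, A3, G3: the pattern moves down a 2nd.
Continuing the starts: F3 → Eb3 → Db3.
So cell 6 is Db3 F3 C3.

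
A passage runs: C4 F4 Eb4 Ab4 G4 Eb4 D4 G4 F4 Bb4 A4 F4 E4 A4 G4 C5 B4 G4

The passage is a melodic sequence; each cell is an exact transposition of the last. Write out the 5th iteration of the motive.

Unit = 6 notes; the statements start on C4, D4, E4, moving up a 2nd each time.
Extending up a 2nd: F#4 → G#4.
So cell 5 is G#4 C#5 B4 E5 D#5 B4.

G#4 C#5 B4 E5 D#5 B4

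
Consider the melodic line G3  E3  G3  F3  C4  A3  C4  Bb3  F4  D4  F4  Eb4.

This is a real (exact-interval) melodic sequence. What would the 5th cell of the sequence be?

With a 4-note motive the entries are G3, C4, F4, each up a 4th from the previous.
Extending up a 4th: Bb4 → Eb5.
Statement 5 starts on Eb5 and keeps the same exact contour: Eb5 C5 Eb5 Db5.

Eb5 C5 Eb5 Db5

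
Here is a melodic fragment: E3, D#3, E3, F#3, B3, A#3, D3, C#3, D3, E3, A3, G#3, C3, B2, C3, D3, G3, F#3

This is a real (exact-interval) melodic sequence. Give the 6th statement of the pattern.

Gb2 F2 Gb2 Ab2 Db3 C3

The 6-note cells begin on E3, D3, C3 — each down a 2nd from the last.
Extending down a 2nd: Bb2 → Ab2 → Gb2.
So cell 6 is Gb2 F2 Gb2 Ab2 Db3 C3.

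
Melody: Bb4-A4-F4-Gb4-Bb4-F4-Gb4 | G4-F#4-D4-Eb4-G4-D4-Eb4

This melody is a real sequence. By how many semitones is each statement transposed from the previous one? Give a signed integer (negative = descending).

-3

Unit = 7 notes; the statements start on Bb4, G4, moving down a 3rd each time.
Bb4→G4 is 67 − 70 = -3 semitones.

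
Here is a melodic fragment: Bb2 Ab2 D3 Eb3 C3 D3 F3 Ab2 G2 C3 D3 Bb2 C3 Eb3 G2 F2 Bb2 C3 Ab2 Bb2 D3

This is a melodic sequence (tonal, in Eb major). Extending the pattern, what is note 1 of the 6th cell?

D2

Grouping in 7s, the 1st note of each cell is Bb2, Ab2, G2.
Carrying that down a 2nd forward: F2 → Eb2 → D2.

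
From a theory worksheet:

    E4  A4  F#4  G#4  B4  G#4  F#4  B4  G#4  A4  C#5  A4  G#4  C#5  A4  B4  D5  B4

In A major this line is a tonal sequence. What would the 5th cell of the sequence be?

Taking 6-note groups, the heads are E4, F#4, G#4: the pattern moves up a 2nd.
Extending up a 2nd: A4 → B4.
So cell 5 is B4 E5 C#5 D5 F#5 D5.

B4 E5 C#5 D5 F#5 D5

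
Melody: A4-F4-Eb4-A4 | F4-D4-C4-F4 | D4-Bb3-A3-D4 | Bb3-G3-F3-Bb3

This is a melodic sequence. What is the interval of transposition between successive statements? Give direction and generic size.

The 4-note cells begin on A4, F4, D4, Bb3 — each down a 3rd from the last.
From A4 to F4: down a 3rd.

down a 3rd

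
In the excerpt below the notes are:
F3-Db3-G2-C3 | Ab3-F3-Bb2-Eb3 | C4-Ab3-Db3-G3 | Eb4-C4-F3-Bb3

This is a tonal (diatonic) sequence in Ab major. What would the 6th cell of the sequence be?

Taking 4-note groups, the heads are F3, Ab3, C4, Eb4: the pattern moves up a 3rd.
Carrying on: G4 → Bb4.
So cell 6 is Bb4 G4 C4 F4.

Bb4 G4 C4 F4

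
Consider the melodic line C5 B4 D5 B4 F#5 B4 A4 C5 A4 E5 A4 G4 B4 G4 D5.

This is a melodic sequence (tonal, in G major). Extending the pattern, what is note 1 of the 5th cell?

Grouping in 5s, the 1st note of each cell is C5, B4, A4.
Extending down a 2nd: G4 → F#4.

F#4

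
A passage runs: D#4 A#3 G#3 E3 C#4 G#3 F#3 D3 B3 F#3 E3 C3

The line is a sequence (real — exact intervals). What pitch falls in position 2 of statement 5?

Grouping in 4s, the 2nd note of each cell is A#3, G#3, F#3.
Extending down a 2nd: E3 → D3.

D3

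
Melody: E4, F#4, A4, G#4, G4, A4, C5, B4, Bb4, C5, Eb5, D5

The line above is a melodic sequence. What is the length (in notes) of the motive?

4

There are 12 notes; a 4-note unit gives 3 cells:
E4 F#4 A4 G#4 | G4 A4 C5 B4 | Bb4 C5 Eb5 D5
Each cell is the previous one up a 3rd — so the unit is 4 notes.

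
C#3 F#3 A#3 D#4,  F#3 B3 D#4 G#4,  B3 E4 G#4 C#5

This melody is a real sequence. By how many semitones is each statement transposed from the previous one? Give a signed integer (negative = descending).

5

With a 4-note motive the entries are C#3, F#3, B3, each up a 4th from the previous.
Counting half-steps from C#3 to F#3: 5.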